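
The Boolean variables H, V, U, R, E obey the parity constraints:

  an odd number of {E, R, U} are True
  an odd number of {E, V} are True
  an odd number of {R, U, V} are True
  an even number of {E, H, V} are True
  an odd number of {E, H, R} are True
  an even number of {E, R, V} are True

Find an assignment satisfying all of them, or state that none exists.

Adding constraints 1, 2, 3 mod 2: every variable appears an even number of times on the left, so the left side is 0.
But the right sides sum to 1 (mod 2). 0 ≠ 1 — the system is inconsistent.

Unsatisfiable — no assignment works.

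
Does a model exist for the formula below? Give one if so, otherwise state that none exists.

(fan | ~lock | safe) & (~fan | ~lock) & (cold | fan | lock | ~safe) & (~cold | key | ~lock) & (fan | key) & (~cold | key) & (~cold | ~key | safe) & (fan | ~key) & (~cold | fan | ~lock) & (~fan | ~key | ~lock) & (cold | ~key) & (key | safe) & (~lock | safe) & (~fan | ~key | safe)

cold = False, key = False, safe = True, fan = True, lock = False

Set cold = False.
  then (cold | ~key) forces key = False.
  then (key | safe) forces safe = True.
  then (fan | key) forces fan = True.
  then (~fan | ~lock) forces lock = False.
All clauses satisfied.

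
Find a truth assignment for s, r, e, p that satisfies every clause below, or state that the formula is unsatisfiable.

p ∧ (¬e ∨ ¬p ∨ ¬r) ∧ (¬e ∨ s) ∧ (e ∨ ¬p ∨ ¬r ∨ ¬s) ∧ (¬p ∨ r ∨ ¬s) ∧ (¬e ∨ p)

s = False; r = True; e = False; p = True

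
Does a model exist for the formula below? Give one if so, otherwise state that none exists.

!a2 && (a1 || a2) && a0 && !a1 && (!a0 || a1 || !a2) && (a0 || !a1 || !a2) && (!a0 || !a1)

Unsatisfiable

Case a1 = True:
  Clause (!a1) is falsified — contradiction.
Case a1 = False:
  (!a2) forces a2 = False.
  Clause (a1 || a2) is falsified — contradiction.
Both cases fail, so the formula is unsatisfiable.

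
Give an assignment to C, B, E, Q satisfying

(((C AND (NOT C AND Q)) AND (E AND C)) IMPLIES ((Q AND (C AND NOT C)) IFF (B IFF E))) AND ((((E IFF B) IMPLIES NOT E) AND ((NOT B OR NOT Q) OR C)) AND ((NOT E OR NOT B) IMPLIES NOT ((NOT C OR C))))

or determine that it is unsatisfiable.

Case C = True: the formula simplifies to ((E IFF B) IMPLIES NOT E) AND NOT ((NOT E OR NOT B)).
  E = True: simplifies to NOT B AND NOT (NOT B).
    B = True: the conjunct NOT B is False.
    B = False: the conjunct NOT (NOT B) becomes NOT (NOT False) = False.
  E = False: the conjunct NOT ((NOT E OR NOT B)) becomes NOT ((True OR NOT B)) = False.
Case C = False: the formula simplifies to (((E IFF B) IMPLIES NOT E) AND (NOT B OR NOT Q)) AND NOT ((NOT E OR NOT B)).
  B = True: simplifies to ((E IMPLIES NOT E) AND NOT Q) AND NOT (NOT E).
    E = True: the conjunct E IMPLIES NOT E becomes True IMPLIES NOT True = False.
    E = False: the conjunct NOT (NOT E) becomes NOT (NOT False) = False.
  B = False: the conjunct NOT ((NOT E OR NOT B)) becomes NOT ((NOT E OR True)) = False.
Both cases fail — unsatisfiable.

The formula is unsatisfiable.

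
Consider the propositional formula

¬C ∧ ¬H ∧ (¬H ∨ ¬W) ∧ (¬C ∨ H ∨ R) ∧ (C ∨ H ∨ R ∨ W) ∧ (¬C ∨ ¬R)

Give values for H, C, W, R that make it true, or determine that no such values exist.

Unit clause (¬C) forces C = False.
Unit clause (¬H) forces H = False.
Set W = True.
Set R = False.
Check each clause:
  (¬C): ¬C holds.
  (¬H): ¬H holds.
  (¬H ∨ ¬W): ¬H holds.
  (¬C ∨ H ∨ R): ¬C holds.
  (C ∨ H ∨ R ∨ W): W holds.
  (¬C ∨ ¬R): ¬C holds.
All clauses satisfied.

H = False, C = False, W = True, R = False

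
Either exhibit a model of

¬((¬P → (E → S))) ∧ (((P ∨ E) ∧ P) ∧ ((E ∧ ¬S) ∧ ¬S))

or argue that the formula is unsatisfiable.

Unsatisfiable

Case P = True: the conjunct ¬((¬P → (E → S))) becomes ¬((False → (E → S))) = False.
Case P = False: the conjunct P is False.
Both cases fail — unsatisfiable.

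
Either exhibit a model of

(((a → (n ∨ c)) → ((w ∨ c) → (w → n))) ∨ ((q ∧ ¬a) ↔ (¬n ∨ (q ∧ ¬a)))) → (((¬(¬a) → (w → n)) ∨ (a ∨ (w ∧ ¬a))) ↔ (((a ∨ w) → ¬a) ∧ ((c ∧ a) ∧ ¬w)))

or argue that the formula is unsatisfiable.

a = False, c = False, q = False, n = False, w = True

  (((a → (n ∨ c)) → ((w ∨ c) → (w → n))) ∨ ((q ∧ ¬a) ↔ (¬n ∨ (q ∧ ¬a)))) → (((¬(¬a) → (w → n)) ∨ (a ∨ (w ∧ ¬a))) ↔ (((a ∨ w) → ¬a) ∧ ((c ∧ a) ∧ ¬w))) = True
    ((a → (n ∨ c)) → ((w ∨ c) → (w → n))) ∨ ((q ∧ ¬a) ↔ (¬n ∨ (q ∧ ¬a))) = False
      (a → (n ∨ c)) → ((w ∨ c) → (w → n)) = False
        a → (n ∨ c) = True
          n ∨ c = False
        (w ∨ c) → (w → n) = False
          w ∨ c = True
          w → n = False
      (q ∧ ¬a) ↔ (¬n ∨ (q ∧ ¬a)) = False
        q ∧ ¬a = False
          ¬a = True
        ¬n ∨ (q ∧ ¬a) = True
          ¬n = True
          q ∧ ¬a = False
            ¬a = True
    ((¬(¬a) → (w → n)) ∨ (a ∨ (w ∧ ¬a))) ↔ (((a ∨ w) → ¬a) ∧ ((c ∧ a) ∧ ¬w)) = False
      (¬(¬a) → (w → n)) ∨ (a ∨ (w ∧ ¬a)) = True
        ¬(¬a) → (w → n) = True
          ¬(¬a) = False
            ¬a = True
          w → n = False
        a ∨ (w ∧ ¬a) = True
          w ∧ ¬a = True
            ¬a = True
      ((a ∨ w) → ¬a) ∧ ((c ∧ a) ∧ ¬w) = False
        (a ∨ w) → ¬a = True
          a ∨ w = True
          ¬a = True
        (c ∧ a) ∧ ¬w = False
          c ∧ a = False
          ¬w = False
The formula evaluates to True.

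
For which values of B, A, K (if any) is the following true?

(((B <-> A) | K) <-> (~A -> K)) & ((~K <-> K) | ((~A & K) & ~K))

The conjunct (~K <-> K) | ((~A & K) & ~K) is unsatisfiable on its own:
  A=F, K=F: evaluates to False.
  A=F, K=T: evaluates to False.
  A=T, K=F: evaluates to False.
  A=T, K=T: evaluates to False.
So the whole conjunction is unsatisfiable.

UNSATISFIABLE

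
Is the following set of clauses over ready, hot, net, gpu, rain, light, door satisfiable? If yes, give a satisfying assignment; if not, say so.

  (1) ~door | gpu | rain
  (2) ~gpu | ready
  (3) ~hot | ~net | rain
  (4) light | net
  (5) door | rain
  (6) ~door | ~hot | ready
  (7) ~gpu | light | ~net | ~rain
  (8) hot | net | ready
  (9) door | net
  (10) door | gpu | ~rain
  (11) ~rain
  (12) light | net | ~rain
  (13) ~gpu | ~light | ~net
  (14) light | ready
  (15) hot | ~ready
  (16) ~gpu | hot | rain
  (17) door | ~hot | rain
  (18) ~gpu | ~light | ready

ready = True, hot = True, net = False, gpu = True, rain = False, light = True, door = True

Unit clause (~rain) forces rain = False.
In (door | rain) only door is left, so door = True.
In (~door | gpu | rain) only gpu is left, so gpu = True.
In (~gpu | ready) only ready is left, so ready = True.
In (hot | ~ready) only hot is left, so hot = True.
In (~hot | ~net | rain) only ~net is left, so net = False.
In (light | net) only light is left, so light = True.
All clauses satisfied.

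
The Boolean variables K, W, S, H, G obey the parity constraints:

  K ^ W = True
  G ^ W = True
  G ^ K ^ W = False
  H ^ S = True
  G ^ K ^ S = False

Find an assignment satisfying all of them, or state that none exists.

K=T, W=F, S=F, H=T, G=T

K ^ W = T ^ F = True ✓
G ^ W = T ^ F = True ✓
G ^ K ^ W = T ^ T ^ F = False ✓
H ^ S = T ^ F = True ✓
G ^ K ^ S = T ^ T ^ F = False ✓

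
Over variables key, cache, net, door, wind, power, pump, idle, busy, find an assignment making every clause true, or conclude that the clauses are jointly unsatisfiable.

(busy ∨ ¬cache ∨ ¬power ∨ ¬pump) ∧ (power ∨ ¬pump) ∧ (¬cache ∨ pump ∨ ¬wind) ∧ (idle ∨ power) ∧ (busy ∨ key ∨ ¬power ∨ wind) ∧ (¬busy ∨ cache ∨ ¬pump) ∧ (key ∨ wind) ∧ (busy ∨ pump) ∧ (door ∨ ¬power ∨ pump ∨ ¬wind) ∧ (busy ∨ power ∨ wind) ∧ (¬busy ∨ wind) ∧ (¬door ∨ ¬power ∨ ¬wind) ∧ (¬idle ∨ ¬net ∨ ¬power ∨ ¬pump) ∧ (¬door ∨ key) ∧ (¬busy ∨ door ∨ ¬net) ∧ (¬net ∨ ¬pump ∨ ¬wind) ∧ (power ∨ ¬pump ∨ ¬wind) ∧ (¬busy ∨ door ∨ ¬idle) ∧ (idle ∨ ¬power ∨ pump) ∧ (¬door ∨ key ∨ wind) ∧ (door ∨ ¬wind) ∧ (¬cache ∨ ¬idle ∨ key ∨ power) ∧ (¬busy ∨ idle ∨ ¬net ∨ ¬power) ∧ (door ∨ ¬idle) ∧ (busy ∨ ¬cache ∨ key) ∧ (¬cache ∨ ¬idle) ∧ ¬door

Unit clause (¬door) forces door = False.
In (door ∨ ¬wind) only ¬wind is left, so wind = False.
In (door ∨ ¬idle) only ¬idle is left, so idle = False.
In (idle ∨ power) only power is left, so power = True.
In (key ∨ wind) only key is left, so key = True.
In (¬busy ∨ wind) only ¬busy is left, so busy = False.
In (idle ∨ ¬power ∨ pump) only pump is left, so pump = True.
In (busy ∨ ¬cache ∨ ¬power ∨ ¬pump) only ¬cache is left, so cache = False.
Set net = True.
All clauses satisfied.

key=T; cache=F; net=T; door=F; wind=F; power=T; pump=T; idle=F; busy=F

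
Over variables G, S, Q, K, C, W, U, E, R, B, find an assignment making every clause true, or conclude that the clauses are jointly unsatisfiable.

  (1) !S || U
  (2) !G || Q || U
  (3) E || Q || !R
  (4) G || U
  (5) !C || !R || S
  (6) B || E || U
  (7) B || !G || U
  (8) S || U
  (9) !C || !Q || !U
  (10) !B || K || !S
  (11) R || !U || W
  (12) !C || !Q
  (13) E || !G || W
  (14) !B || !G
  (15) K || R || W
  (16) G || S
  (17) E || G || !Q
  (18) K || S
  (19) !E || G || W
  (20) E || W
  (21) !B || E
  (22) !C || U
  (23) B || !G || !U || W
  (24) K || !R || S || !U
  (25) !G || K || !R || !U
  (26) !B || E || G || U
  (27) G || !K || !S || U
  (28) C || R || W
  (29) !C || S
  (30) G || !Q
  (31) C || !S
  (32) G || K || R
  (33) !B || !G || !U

G = False; S = True; Q = False; K = True; C = True; W = True; U = True; E = True; R = True; B = True

Set G = False.
  then (G || U) forces U = True.
  then (G || S) forces S = True.
  then (G || !Q) forces Q = False.
  then (C || !S) forces C = True.
Set K = True.
Try W = False:
  (R || !U || W) forces R = True.
  (E || Q || !R) forces E = True.
  clause (!E || G || W) is falsified — backtrack.
So W = True.
Set E = True.
Set R = True.
Set B = True.
All clauses satisfied.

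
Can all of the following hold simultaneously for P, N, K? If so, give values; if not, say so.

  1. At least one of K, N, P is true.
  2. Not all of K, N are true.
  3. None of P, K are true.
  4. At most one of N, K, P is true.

P = False, N = True, K = False

  (1) {K, N, P}: 1 true — at least one ✓
  (2) {K, N}: 1/2 true — not all ✓
  (3) {P, K}: 0 true — none ✓
  (4) {N, K, P}: 1 true — at most one ✓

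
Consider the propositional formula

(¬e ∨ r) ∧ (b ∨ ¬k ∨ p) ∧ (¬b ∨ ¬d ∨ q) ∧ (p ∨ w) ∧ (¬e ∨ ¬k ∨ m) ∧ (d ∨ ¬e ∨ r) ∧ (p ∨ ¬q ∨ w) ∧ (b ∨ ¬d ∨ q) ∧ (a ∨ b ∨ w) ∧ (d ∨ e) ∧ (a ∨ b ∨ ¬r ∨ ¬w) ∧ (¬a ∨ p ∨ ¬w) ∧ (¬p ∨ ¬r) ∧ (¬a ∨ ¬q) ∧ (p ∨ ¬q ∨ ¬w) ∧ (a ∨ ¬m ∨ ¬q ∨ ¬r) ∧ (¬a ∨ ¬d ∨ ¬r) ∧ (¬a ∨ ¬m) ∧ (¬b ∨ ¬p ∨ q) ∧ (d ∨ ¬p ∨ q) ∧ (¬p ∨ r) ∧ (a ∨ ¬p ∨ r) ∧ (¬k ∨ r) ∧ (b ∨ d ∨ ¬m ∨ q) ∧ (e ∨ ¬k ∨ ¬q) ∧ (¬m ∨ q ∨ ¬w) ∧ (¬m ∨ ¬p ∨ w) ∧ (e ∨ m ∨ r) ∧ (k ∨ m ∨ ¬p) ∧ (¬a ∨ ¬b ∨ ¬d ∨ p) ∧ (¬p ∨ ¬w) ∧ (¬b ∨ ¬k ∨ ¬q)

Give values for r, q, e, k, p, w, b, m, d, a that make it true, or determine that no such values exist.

r: True; q: False; e: True; k: False; p: False; w: True; b: True; m: False; d: False; a: False

Set r = True.
  then (¬p ∨ ¬r) forces p = False.
  then (p ∨ w) forces w = True.
  then (¬a ∨ p ∨ ¬w) forces a = False.
  then (p ∨ ¬q ∨ ¬w) forces q = False.
  then (¬m ∨ q ∨ ¬w) forces m = False.
  then (a ∨ b ∨ ¬r ∨ ¬w) forces b = True.
  then (¬b ∨ ¬d ∨ q) forces d = False.
  then (d ∨ e) forces e = True.
  then (¬e ∨ ¬k ∨ m) forces k = False.
All clauses satisfied.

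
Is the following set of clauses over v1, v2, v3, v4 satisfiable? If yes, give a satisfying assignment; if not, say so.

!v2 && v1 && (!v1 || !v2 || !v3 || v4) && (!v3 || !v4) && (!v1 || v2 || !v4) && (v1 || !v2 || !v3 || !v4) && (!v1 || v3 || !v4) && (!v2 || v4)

v1: True, v2: False, v3: False, v4: False

Unit clause (!v2) forces v2 = False.
Unit clause (v1) forces v1 = True.
In (!v1 || v2 || !v4) only !v4 is left, so v4 = False.
Set v3 = False.
Check each clause:
  (!v2): !v2 holds.
  (v1): v1 holds.
  (!v1 || !v2 || !v3 || v4): !v2 holds.
  (!v3 || !v4): !v3 holds.
  (!v1 || v2 || !v4): !v4 holds.
  (v1 || !v2 || !v3 || !v4): v1 holds.
  (!v1 || v3 || !v4): !v4 holds.
  (!v2 || v4): !v2 holds.
All clauses satisfied.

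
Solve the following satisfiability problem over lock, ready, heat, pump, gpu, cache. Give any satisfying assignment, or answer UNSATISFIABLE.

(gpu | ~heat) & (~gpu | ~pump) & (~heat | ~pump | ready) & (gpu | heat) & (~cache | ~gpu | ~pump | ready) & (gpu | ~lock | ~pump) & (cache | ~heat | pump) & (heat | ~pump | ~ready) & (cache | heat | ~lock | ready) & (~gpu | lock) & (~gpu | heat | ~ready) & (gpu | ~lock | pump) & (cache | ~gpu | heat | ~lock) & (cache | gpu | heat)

Try lock = False:
  (~gpu | lock) forces gpu = False.
  (gpu | ~heat) forces heat = False.
  clause (gpu | heat) is falsified — backtrack.
So lock = True.
Set ready = False.
Set heat = False.
  then (gpu | heat) forces gpu = True.
  then (cache | heat | ~lock | ready) forces cache = True.
  then (~gpu | ~pump) forces pump = False.
All clauses satisfied.

lock = True, ready = False, heat = False, pump = False, gpu = True, cache = True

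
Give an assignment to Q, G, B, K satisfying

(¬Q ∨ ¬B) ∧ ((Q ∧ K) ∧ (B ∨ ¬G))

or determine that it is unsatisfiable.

Q = True, G = False, B = False, K = True

  ¬Q ∨ ¬B = True
    ¬Q = False
    ¬B = True
  (Q ∧ K) ∧ (B ∨ ¬G) = True
    Q ∧ K = True
    B ∨ ¬G = True
      ¬G = True
Both conjuncts True, so the formula holds.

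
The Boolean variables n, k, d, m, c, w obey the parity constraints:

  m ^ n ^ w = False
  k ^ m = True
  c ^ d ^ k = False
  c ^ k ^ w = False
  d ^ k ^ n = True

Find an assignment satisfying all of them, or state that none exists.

n = False, k = False, d = True, m = True, c = True, w = True

m ^ n ^ w = T ^ F ^ T = False ✓
k ^ m = F ^ T = True ✓
c ^ d ^ k = T ^ T ^ F = False ✓
c ^ k ^ w = T ^ F ^ T = False ✓
d ^ k ^ n = T ^ F ^ F = True ✓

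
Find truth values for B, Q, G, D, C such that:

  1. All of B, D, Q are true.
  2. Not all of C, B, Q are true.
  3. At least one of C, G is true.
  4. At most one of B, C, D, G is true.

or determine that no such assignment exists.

UNSATISFIABLE

Case B = True:
  (1) forces D = True.
  Constraint (4) is violated (B=T, D=T) — contradiction.
Case B = False:
  Constraint (1) is violated (B=F) — contradiction.
Both cases fail — unsatisfiable.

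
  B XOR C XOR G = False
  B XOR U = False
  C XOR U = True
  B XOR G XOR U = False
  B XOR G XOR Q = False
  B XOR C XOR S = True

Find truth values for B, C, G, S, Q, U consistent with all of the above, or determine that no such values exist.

Unsatisfiable — no assignment works.

Adding constraints 1, 3, 4 mod 2: every variable appears an even number of times on the left, so the left side is 0.
But the right sides sum to 1 (mod 2). 0 ≠ 1 — the system is inconsistent.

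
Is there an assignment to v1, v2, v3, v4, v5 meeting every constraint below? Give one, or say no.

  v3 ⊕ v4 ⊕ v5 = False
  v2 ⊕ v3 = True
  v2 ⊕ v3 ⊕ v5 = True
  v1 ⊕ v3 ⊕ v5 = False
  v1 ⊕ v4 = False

v1 = True, v2 = False, v3 = True, v4 = True, v5 = False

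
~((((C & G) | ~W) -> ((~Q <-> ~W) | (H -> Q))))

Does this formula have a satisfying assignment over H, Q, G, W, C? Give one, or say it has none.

H: True; Q: False; G: True; W: True; C: True

  ~((((C & G) | ~W) -> ((~Q <-> ~W) | (H -> Q)))) = True
    ((C & G) | ~W) -> ((~Q <-> ~W) | (H -> Q)) = False
      (C & G) | ~W = True
        C & G = True
        ~W = False
      (~Q <-> ~W) | (H -> Q) = False
        ~Q <-> ~W = False
          ~Q = True
          ~W = False
        H -> Q = False
The formula evaluates to True.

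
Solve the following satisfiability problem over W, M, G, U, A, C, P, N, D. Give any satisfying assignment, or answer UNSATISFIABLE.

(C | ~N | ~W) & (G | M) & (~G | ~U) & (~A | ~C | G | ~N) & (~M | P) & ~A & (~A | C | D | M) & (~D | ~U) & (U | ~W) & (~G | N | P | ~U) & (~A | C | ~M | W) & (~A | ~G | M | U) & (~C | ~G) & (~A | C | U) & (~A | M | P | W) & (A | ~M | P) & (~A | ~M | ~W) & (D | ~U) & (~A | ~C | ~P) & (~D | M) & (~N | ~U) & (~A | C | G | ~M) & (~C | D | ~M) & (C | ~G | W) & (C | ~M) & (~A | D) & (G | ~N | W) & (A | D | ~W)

Unit clause (~A) forces A = False.
Set W = False.
Set M = True.
  then (~M | P) forces P = True.
  then (C | ~M) forces C = True.
  then (~C | ~G) forces G = False.
  then (~C | D | ~M) forces D = True.
  then (G | ~N | W) forces N = False.
  then (~D | ~U) forces U = False.
All clauses satisfied.

W = False; M = True; G = False; U = False; A = False; C = True; P = True; N = False; D = True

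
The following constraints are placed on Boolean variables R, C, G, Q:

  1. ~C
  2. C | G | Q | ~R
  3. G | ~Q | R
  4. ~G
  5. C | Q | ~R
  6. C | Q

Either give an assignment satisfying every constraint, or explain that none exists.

R=T; C=F; G=F; Q=T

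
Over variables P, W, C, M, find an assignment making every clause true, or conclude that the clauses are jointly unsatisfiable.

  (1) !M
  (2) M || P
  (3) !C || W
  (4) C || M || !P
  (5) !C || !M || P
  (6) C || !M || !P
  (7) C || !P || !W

P = True, W = True, C = True, M = False

Unit clause (!M) forces M = False.
In (M || P) only P is left, so P = True.
In (C || M || !P) only C is left, so C = True.
In (!C || W) only W is left, so W = True.
Check each clause:
  (!M): !M holds.
  (M || P): P holds.
  (!C || W): W holds.
  (C || M || !P): C holds.
  (!C || !M || P): !M holds.
  (C || !M || !P): C holds.
  (C || !P || !W): C holds.
All clauses satisfied.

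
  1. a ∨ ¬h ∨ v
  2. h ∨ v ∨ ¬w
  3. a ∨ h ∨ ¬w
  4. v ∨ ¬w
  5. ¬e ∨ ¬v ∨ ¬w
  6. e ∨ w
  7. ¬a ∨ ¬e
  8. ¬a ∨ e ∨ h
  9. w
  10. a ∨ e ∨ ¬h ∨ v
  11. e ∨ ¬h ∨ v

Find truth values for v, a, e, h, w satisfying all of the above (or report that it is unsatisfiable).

Unit clause (w) forces w = True.
In (v ∨ ¬w) only v is left, so v = True.
In (¬e ∨ ¬v ∨ ¬w) only ¬e is left, so e = False.
Set a = True.
  then (¬a ∨ e ∨ h) forces h = True.
All clauses satisfied.

v = True; a = True; e = False; h = True; w = True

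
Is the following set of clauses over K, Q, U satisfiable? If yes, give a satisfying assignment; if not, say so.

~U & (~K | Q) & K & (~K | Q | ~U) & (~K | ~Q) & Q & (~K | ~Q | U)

Unsatisfiable

Case K = True:
  (~U) forces U = False.
  (~K | Q) forces Q = True.
  Clause (~K | ~Q) is falsified — contradiction.
Case K = False:
  Clause (K) is falsified — contradiction.
Both cases fail, so the formula is unsatisfiable.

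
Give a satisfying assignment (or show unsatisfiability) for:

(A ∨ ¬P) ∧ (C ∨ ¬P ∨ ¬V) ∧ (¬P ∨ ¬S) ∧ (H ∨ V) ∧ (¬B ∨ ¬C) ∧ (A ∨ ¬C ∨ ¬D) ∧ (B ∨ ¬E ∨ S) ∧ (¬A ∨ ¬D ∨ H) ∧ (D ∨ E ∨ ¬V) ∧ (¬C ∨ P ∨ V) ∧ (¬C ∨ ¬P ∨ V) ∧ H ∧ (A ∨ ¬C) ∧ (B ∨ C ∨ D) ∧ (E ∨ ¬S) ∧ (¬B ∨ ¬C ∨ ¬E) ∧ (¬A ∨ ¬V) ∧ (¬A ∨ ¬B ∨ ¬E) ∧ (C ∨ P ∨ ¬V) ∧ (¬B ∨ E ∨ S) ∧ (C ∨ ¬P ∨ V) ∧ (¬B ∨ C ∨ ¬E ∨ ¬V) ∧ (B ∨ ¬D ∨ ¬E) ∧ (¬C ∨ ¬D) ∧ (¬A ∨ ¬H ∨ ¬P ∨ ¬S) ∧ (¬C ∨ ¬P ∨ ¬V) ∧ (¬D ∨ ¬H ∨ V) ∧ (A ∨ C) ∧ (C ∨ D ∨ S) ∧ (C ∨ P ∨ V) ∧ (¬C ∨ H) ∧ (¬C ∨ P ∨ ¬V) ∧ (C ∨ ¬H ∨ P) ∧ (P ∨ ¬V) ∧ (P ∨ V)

No satisfying assignment exists.

Case P = True:
  (A ∨ ¬P) forces A = True.
  (¬P ∨ ¬S) forces S = False.
  (H) forces H = True.
  (¬A ∨ ¬V) forces V = False.
  (¬C ∨ ¬P ∨ V) forces C = False.
  Clause (C ∨ ¬P ∨ V) is falsified — contradiction.
Case P = False:
  (H) forces H = True.
  (C ∨ ¬H ∨ P) forces C = True.
  (¬B ∨ ¬C) forces B = False.
  (¬C ∨ P ∨ V) forces V = True.
  Clause (¬C ∨ P ∨ ¬V) is falsified — contradiction.
Both cases fail, so the formula is unsatisfiable.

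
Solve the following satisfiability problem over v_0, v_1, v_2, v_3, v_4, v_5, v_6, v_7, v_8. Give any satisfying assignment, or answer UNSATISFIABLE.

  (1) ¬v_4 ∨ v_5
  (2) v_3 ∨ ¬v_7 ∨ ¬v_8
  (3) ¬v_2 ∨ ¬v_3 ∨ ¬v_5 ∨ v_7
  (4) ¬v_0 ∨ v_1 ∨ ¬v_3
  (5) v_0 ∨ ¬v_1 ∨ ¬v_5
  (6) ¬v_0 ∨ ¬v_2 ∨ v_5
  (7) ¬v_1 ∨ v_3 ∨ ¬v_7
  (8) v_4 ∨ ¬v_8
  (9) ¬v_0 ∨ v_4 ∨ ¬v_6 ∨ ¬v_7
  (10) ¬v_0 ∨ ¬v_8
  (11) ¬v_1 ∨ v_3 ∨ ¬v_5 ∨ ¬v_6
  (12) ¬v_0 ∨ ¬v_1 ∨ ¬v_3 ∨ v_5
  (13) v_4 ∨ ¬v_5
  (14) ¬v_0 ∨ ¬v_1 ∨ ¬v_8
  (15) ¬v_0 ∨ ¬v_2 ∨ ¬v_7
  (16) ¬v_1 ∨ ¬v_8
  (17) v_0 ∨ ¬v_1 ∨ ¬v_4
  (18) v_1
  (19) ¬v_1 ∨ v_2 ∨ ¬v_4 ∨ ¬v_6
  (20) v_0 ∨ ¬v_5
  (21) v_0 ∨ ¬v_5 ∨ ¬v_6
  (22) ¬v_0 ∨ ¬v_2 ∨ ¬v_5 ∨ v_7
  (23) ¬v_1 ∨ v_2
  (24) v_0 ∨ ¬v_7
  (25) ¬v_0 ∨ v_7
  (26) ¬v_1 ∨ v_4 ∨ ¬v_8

Unit clause (v_1) forces v_1 = True.
In (¬v_1 ∨ v_2) only v_2 is left, so v_2 = True.
In (¬v_1 ∨ ¬v_8) only ¬v_8 is left, so v_8 = False.
Try v_0 = True:
  (¬v_0 ∨ ¬v_2 ∨ v_5) forces v_5 = True.
  (v_4 ∨ ¬v_5) forces v_4 = True.
  (¬v_0 ∨ ¬v_2 ∨ ¬v_7) forces v_7 = False.
  clause (¬v_0 ∨ ¬v_2 ∨ ¬v_5 ∨ v_7) is falsified — backtrack.
So v_0 = False.
  then (v_0 ∨ ¬v_1 ∨ ¬v_5) forces v_5 = False.
  then (v_0 ∨ ¬v_1 ∨ ¬v_4) forces v_4 = False.
  then (v_0 ∨ ¬v_7) forces v_7 = False.
Set v_3 = True.
Set v_6 = True.
All clauses satisfied.

v_0: False; v_1: True; v_2: True; v_3: True; v_4: False; v_5: False; v_6: True; v_7: False; v_8: False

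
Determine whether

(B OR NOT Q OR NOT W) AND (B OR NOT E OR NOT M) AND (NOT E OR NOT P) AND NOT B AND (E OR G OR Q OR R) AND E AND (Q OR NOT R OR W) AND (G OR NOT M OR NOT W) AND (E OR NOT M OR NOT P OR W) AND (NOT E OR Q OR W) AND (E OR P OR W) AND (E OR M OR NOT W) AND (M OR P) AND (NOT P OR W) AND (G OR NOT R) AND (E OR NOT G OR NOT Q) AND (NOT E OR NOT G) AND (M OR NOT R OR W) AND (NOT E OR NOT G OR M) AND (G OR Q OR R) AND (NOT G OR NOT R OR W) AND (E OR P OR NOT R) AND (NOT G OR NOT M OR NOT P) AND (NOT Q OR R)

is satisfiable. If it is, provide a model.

Case B = True:
  Clause (NOT B) is falsified — contradiction.
Case B = False:
  (E) forces E = True.
  (B OR NOT E OR NOT M) forces M = False.
  (NOT E OR NOT P) forces P = False.
  Clause (M OR P) is falsified — contradiction.
Both cases fail, so the formula is unsatisfiable.

Unsatisfiable — no assignment works.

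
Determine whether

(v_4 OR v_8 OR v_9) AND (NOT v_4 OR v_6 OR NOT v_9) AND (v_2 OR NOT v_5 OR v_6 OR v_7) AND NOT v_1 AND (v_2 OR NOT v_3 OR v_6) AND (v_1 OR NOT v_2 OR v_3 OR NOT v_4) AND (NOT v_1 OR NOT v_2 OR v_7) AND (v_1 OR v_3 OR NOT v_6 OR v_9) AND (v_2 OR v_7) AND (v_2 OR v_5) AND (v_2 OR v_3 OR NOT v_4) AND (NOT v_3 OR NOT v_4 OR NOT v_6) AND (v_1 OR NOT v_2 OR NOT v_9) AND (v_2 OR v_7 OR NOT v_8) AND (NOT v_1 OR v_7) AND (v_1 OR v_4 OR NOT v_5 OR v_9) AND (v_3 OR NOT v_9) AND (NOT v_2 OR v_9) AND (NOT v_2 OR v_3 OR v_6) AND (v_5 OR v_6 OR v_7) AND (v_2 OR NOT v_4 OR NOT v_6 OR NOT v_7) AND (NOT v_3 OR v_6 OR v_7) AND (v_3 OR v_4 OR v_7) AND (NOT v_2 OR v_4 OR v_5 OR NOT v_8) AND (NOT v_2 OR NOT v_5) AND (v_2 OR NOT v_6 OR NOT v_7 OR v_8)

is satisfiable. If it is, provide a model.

Unit clause (NOT v_1) forces v_1 = False.
Set v_2 = False.
  then (v_2 OR v_7) forces v_7 = True.
  then (v_2 OR v_5) forces v_5 = True.
Set v_3 = True.
  then (v_2 OR NOT v_3 OR v_6) forces v_6 = True.
  then (NOT v_3 OR NOT v_4 OR NOT v_6) forces v_4 = False.
  then (v_1 OR v_4 OR NOT v_5 OR v_9) forces v_9 = True.
  then (v_2 OR NOT v_6 OR NOT v_7 OR v_8) forces v_8 = True.
All clauses satisfied.

v_1 = False; v_2 = False; v_3 = True; v_4 = False; v_5 = True; v_6 = True; v_7 = True; v_8 = True; v_9 = True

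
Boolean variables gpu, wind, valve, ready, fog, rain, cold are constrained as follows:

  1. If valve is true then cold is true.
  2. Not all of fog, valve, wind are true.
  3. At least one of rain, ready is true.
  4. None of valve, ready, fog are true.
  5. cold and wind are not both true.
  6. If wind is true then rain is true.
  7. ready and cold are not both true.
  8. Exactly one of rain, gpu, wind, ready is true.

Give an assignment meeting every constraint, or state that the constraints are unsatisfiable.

gpu: False; wind: False; valve: False; ready: False; fog: False; rain: True; cold: False

  (1) valve=F ⇒ cold: vacuous ✓
  (2) {fog, valve, wind}: 0/3 true — not all ✓
  (3) {rain, ready}: 1 true — at least one ✓
  (4) {valve, ready, fog}: 0 true — none ✓
  (5) cold=F, wind=F — not both ✓
  (6) wind=F ⇒ rain: vacuous ✓
  (7) ready=F, cold=F — not both ✓
  (8) {rain, gpu, wind, ready}: 1 true — exactly one ✓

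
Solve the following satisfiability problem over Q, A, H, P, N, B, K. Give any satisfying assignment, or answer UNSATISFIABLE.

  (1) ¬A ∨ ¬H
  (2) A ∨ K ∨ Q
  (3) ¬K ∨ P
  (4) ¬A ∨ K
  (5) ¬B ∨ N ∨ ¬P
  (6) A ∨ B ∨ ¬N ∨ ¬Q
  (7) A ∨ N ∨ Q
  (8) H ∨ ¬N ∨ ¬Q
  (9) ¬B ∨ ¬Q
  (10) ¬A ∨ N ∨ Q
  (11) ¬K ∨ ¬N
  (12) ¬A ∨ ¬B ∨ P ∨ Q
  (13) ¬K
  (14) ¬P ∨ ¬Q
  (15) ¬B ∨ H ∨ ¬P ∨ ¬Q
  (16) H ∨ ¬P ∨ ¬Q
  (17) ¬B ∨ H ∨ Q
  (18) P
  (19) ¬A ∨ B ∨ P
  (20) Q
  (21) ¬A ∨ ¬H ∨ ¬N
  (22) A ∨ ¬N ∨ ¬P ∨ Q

UNSATISFIABLE

Case P = True:
  (¬K) forces K = False.
  (¬A ∨ K) forces A = False.
  (A ∨ K ∨ Q) forces Q = True.
  Clause (¬P ∨ ¬Q) is falsified — contradiction.
Case P = False:
  Clause (P) is falsified — contradiction.
Both cases fail, so the formula is unsatisfiable.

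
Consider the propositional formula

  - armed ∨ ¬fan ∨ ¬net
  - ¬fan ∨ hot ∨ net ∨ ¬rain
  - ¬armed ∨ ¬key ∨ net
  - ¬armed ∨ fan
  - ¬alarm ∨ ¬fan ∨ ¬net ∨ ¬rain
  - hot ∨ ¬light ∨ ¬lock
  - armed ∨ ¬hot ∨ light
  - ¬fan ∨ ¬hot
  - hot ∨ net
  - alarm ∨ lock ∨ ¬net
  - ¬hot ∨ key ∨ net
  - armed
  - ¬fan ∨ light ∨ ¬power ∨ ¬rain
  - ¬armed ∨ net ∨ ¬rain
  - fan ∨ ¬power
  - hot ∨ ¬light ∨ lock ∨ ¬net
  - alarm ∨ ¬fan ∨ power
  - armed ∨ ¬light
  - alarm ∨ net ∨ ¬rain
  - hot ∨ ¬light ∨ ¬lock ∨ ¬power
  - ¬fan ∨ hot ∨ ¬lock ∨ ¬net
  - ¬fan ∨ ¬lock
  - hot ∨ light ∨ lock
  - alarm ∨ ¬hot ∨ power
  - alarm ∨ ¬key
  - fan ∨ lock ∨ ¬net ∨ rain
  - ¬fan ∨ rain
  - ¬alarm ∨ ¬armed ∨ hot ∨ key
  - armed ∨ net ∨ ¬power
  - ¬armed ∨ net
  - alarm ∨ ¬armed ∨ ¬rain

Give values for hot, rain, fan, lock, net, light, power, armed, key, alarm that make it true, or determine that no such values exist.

No satisfying assignment exists.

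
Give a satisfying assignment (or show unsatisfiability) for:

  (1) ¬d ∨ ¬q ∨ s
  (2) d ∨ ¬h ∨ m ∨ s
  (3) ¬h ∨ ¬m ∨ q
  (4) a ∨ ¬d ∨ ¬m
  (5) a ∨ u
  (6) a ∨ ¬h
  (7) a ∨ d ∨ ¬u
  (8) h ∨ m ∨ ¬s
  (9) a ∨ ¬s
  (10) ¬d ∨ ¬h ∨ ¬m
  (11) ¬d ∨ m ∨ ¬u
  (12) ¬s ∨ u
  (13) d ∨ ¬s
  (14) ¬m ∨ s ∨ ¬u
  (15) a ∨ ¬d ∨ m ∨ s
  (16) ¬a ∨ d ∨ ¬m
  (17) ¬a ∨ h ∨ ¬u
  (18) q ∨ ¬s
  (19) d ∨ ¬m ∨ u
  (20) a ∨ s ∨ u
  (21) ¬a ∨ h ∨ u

m = False, s = False, u = False, a = True, q = False, d = True, h = True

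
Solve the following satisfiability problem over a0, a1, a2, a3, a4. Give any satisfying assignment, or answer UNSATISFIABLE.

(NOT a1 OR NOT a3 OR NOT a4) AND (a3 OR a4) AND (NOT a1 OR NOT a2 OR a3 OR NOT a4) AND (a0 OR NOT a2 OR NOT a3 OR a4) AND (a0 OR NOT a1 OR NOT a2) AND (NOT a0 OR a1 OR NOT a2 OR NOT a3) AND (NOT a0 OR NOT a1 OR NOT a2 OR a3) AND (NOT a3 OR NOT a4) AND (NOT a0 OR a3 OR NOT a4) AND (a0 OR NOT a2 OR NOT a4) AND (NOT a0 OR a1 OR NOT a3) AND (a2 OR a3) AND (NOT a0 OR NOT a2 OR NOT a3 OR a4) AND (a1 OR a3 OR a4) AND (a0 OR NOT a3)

a0=T, a1=T, a2=F, a3=T, a4=F

Try a0 = False:
  (a0 OR NOT a3) forces a3 = False.
  (a3 OR a4) forces a4 = True.
  (a0 OR NOT a2 OR NOT a4) forces a2 = False.
  clause (a2 OR a3) is falsified — backtrack.
So a0 = True.
Try a1 = False:
  (NOT a0 OR a1 OR NOT a3) forces a3 = False.
  (a3 OR a4) forces a4 = True.
  clause (NOT a0 OR a3 OR NOT a4) is falsified — backtrack.
So a1 = True.
Set a2 = False.
  then (a2 OR a3) forces a3 = True.
  then (NOT a1 OR NOT a3 OR NOT a4) forces a4 = False.
All clauses satisfied.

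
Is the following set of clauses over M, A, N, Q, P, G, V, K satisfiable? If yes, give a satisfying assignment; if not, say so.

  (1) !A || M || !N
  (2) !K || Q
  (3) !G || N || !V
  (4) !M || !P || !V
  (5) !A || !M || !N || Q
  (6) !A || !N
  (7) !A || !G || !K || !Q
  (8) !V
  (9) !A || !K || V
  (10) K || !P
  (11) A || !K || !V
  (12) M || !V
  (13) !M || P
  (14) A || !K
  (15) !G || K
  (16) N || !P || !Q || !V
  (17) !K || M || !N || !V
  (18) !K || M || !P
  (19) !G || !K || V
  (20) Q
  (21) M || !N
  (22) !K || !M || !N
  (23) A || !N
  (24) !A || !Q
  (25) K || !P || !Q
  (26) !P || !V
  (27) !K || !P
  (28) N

Unsatisfiable

Case N = True:
  (!A || !N) forces A = False.
  Clause (A || !N) is falsified — contradiction.
Case N = False:
  Clause (N) is falsified — contradiction.
Both cases fail, so the formula is unsatisfiable.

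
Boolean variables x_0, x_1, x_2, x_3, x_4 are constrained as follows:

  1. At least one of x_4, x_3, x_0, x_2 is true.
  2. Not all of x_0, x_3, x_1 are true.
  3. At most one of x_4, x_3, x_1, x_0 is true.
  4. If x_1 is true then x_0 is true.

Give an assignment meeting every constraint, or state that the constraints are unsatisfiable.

x_0 = False; x_1 = False; x_2 = False; x_3 = True; x_4 = False

  (1) {x_4, x_3, x_0, x_2}: 1 true — at least one ✓
  (2) {x_0, x_3, x_1}: 1/3 true — not all ✓
  (3) {x_4, x_3, x_1, x_0}: 1 true — at most one ✓
  (4) x_1=F ⇒ x_0: vacuous ✓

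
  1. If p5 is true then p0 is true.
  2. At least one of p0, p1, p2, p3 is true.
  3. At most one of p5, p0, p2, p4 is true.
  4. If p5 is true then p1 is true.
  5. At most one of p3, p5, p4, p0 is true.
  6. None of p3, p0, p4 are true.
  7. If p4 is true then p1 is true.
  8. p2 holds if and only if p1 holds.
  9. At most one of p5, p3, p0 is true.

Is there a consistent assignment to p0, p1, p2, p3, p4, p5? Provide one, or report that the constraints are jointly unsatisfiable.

p0=F, p1=T, p2=T, p3=F, p4=F, p5=F

  (1) p5=F ⇒ p0: vacuous ✓
  (2) {p0, p1, p2, p3}: 2 true — at least one ✓
  (3) {p5, p0, p2, p4}: 1 true — at most one ✓
  (4) p5=F ⇒ p1: vacuous ✓
  (5) {p3, p5, p4, p0}: 0 true — at most one ✓
  (6) {p3, p0, p4}: 0 true — none ✓
  (7) p4=F ⇒ p1: vacuous ✓
  (8) p2=T, p1=T — same ✓
  (9) {p5, p3, p0}: 0 true — at most one ✓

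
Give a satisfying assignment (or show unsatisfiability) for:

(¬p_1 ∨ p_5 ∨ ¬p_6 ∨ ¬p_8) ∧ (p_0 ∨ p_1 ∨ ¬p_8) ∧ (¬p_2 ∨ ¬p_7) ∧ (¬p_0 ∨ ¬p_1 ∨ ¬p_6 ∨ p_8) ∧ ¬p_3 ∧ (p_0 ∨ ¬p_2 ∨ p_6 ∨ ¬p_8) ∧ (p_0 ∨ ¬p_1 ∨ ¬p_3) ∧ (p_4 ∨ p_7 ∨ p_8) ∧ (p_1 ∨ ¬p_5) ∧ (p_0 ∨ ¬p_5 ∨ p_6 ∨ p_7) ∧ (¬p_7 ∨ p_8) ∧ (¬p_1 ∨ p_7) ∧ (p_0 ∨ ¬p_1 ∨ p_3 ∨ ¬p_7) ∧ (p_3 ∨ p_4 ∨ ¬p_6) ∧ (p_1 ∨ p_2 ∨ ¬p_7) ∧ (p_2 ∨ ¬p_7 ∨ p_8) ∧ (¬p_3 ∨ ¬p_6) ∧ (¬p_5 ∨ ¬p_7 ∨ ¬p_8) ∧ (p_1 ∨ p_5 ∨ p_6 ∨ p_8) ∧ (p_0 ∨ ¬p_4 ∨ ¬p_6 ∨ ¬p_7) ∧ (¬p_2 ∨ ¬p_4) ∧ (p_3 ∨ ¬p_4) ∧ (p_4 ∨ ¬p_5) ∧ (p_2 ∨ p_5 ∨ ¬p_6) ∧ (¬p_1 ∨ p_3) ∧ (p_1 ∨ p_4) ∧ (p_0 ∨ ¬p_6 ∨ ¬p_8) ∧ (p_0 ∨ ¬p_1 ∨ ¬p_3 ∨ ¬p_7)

UNSATISFIABLE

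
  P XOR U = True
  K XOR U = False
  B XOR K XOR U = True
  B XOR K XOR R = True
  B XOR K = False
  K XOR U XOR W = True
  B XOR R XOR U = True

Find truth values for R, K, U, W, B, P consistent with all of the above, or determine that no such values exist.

R: True; K: True; U: True; W: True; B: True; P: False

P XOR U = F XOR T = True ✓
K XOR U = T XOR T = False ✓
B XOR K XOR U = T XOR T XOR T = True ✓
B XOR K XOR R = T XOR T XOR T = True ✓
B XOR K = T XOR T = False ✓
K XOR U XOR W = T XOR T XOR T = True ✓
B XOR R XOR U = T XOR T XOR T = True ✓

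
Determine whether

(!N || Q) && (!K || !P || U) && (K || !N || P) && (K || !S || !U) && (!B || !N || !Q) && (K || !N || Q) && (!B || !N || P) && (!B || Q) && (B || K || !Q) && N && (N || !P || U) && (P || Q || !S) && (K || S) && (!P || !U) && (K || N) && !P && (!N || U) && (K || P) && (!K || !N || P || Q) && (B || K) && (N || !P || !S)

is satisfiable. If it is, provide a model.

Unit clause (N) forces N = True.
Unit clause (!P) forces P = False.
In (!N || U) only U is left, so U = True.
In (K || P) only K is left, so K = True.
In (!K || !N || P || Q) only Q is left, so Q = True.
In (!B || !N || !Q) only !B is left, so B = False.
Set S = True.
All clauses satisfied.

Q = True, K = True, S = True, B = False, P = False, N = True, U = True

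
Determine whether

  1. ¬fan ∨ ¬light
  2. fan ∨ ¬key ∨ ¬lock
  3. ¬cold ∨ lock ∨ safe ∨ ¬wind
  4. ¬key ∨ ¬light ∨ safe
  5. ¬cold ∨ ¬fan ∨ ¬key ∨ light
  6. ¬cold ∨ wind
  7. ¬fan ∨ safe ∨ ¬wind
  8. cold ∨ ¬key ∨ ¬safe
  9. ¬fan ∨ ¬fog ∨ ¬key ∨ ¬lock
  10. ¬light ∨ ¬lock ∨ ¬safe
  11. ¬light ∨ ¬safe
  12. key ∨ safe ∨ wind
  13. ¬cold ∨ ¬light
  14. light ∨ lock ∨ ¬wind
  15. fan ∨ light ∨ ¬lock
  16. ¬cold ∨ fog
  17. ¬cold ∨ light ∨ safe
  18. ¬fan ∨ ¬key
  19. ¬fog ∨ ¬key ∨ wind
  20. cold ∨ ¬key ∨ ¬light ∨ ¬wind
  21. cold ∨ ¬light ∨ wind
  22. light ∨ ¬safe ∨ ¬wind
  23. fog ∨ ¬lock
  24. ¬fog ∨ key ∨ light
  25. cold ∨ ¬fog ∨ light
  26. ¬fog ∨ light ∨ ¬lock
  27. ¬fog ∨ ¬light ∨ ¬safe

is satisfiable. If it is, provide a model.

wind: True, cold: False, fan: False, lock: False, key: False, safe: False, light: True, fog: False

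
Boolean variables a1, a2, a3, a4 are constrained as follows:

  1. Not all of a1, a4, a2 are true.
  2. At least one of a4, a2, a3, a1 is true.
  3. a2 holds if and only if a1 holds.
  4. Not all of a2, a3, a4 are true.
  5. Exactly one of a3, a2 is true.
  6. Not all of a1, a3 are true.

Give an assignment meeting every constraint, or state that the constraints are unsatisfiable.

a1 = False, a2 = False, a3 = True, a4 = False

  (1) {a1, a4, a2}: 0/3 true — not all ✓
  (2) {a4, a2, a3, a1}: 1 true — at least one ✓
  (3) a2=F, a1=F — same ✓
  (4) {a2, a3, a4}: 1/3 true — not all ✓
  (5) {a3, a2}: 1 true — exactly one ✓
  (6) {a1, a3}: 1/2 true — not all ✓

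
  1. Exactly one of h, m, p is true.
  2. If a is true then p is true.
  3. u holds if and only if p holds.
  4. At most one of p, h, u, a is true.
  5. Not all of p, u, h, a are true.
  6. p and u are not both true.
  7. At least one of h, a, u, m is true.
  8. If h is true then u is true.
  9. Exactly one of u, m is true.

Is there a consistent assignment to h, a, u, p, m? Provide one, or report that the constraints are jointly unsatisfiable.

h: False, a: False, u: False, p: False, m: True

  (1) {h, m, p}: 1 true — exactly one ✓
  (2) a=F ⇒ p: vacuous ✓
  (3) u=F, p=F — same ✓
  (4) {p, h, u, a}: 0 true — at most one ✓
  (5) {p, u, h, a}: 0/4 true — not all ✓
  (6) p=F, u=F — not both ✓
  (7) {h, a, u, m}: 1 true — at least one ✓
  (8) h=F ⇒ u: vacuous ✓
  (9) {u, m}: 1 true — exactly one ✓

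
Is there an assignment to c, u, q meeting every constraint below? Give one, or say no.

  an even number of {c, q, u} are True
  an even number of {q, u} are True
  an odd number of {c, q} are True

c = False, u = True, q = True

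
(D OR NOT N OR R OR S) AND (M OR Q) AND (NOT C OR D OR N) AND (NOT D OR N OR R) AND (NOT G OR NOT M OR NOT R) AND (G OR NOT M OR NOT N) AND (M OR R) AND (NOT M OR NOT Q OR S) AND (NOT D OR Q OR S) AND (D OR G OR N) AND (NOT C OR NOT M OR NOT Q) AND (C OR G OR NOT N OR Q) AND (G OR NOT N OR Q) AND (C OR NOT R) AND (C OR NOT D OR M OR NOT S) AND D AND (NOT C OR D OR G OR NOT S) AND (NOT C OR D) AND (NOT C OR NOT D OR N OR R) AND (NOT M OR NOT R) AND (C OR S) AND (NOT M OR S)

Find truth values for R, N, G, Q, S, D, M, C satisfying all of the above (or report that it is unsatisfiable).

R: True, N: True, G: True, Q: True, S: True, D: True, M: False, C: True

Unit clause (D) forces D = True.
Set R = True.
  then (C OR NOT R) forces C = True.
  then (NOT M OR NOT R) forces M = False.
  then (M OR Q) forces Q = True.
Set N = True.
Set G = True.
Set S = True.
All clauses satisfied.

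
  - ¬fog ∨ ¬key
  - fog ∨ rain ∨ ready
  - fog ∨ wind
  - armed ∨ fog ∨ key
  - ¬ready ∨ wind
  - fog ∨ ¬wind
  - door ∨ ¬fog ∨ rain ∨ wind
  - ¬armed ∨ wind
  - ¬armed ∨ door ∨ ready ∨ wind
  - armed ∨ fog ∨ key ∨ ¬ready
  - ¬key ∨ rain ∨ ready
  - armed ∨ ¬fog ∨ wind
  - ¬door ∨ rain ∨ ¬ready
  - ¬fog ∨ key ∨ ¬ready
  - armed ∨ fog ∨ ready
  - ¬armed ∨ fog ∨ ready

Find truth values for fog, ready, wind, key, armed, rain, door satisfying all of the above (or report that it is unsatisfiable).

fog = True, ready = False, wind = True, key = False, armed = True, rain = False, door = False

Try fog = False:
  (fog ∨ wind) forces wind = True.
  clause (fog ∨ ¬wind) is falsified — backtrack.
So fog = True.
  then (¬fog ∨ ¬key) forces key = False.
  then (¬fog ∨ key ∨ ¬ready) forces ready = False.
Set wind = True.
Set armed = True.
Set rain = False.
Set door = False.
All clauses satisfied.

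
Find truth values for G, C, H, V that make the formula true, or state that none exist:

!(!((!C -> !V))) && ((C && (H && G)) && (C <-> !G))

Unsatisfiable

Case C = True: the formula simplifies to (H && G) && !G.
  G = True: the conjunct !G is False.
  G = False: the conjunct G is False.
Case C = False: the conjunct C is False.
Both cases fail — unsatisfiable.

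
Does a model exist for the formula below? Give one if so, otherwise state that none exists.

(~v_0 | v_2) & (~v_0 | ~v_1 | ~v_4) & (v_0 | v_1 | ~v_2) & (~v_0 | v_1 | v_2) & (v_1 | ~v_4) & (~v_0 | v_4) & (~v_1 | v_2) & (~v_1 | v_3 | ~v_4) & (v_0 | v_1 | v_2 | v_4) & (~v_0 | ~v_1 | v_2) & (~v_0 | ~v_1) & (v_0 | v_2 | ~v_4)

Try v_0 = True:
  (~v_0 | v_2) forces v_2 = True.
  (~v_0 | v_4) forces v_4 = True.
  (~v_0 | ~v_1 | ~v_4) forces v_1 = False.
  clause (v_1 | ~v_4) is falsified — backtrack.
So v_0 = False.
Set v_1 = True.
  then (~v_1 | v_2) forces v_2 = True.
Set v_3 = True.
Set v_4 = False.
All clauses satisfied.

v_0=F, v_1=T, v_2=T, v_3=T, v_4=F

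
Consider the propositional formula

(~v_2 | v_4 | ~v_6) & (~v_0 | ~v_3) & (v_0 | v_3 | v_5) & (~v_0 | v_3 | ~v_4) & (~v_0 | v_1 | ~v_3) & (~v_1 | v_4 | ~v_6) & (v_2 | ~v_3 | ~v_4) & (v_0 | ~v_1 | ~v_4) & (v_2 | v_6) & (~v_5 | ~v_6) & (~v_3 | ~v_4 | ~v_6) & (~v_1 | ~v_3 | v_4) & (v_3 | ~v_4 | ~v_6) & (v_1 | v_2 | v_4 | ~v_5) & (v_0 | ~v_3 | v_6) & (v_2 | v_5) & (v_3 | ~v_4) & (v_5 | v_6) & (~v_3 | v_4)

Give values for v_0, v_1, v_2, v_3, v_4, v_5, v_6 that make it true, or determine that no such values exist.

v_0=T; v_1=F; v_2=T; v_3=F; v_4=F; v_5=T; v_6=F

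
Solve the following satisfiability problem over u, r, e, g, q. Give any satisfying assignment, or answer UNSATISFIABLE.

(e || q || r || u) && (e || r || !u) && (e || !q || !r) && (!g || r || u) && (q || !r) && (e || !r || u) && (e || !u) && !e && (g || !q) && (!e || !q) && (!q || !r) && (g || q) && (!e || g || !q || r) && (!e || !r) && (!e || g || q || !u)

The formula is unsatisfiable.

Case e = True:
  Clause (!e) is falsified — contradiction.
Case e = False:
  (e || !u) forces u = False.
  (e || !r || u) forces r = False.
  (e || q || r || u) forces q = True.
  (!g || r || u) forces g = False.
  Clause (g || !q) is falsified — contradiction.
Both cases fail, so the formula is unsatisfiable.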